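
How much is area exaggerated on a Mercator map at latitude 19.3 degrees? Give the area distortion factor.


area_distortion = 1/cos^2(19.3) = 1.123

1.123


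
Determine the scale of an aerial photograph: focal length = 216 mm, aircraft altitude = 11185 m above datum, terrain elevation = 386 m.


scale = f / (H - h) = 216 mm / 10799 m = 216 / 10799000 = 1:49995

1:49995


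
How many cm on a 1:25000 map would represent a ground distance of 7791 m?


map_cm = 7791 * 100 / 25000 = 31.164 cm ≈ 31.16 cm

31.16 cm


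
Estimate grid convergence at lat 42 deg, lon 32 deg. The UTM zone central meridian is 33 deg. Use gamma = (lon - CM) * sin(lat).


gamma = (32 - 33) * sin(42) = -1 * 0.669131 = -0.669 degrees

-0.669 degrees


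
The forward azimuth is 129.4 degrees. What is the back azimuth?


back azimuth = (129.4 + 180) mod 360 = 309.4 degrees

309.4 degrees


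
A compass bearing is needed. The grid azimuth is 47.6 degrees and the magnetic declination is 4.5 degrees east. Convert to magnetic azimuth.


magnetic azimuth = grid azimuth - declination (east +ve)
mag_az = 47.6 - 4.5 = 43.1 degrees

43.1 degrees


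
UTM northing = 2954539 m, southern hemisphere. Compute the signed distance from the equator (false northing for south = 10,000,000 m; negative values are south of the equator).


For southern: actual = 2954539 - 10000000 = -7045461 m

-7045461 m


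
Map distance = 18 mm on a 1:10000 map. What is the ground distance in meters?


ground = 18 mm * 10000 / 1000 = 180.0 m

180.0 m


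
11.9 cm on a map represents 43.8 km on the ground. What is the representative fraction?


ground = 43.8 km = 4380000 cm; RF denominator = ground / map = 4380000 / 11.9 ≈ 368067; RF = 1:368067

1:368067


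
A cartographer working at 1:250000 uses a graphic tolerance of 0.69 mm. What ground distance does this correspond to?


ground = 0.69 mm * 250000 / 1000 = 172.5 m

172.5 m


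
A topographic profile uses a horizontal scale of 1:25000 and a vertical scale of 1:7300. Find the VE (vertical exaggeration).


VE = horizontal_scale / vertical_scale = 25000 / 7300 ≈ 3.4

3.4x


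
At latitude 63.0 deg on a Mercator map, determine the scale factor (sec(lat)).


SF = 1 / cos(63.0) = 1 / 0.45399 = 2.203

2.203


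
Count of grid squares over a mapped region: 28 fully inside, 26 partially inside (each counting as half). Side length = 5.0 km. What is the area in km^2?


effective squares = 28 + 26 * 0.5 = 41.0
area = 41.0 * 25.0 = 1025.0 km^2

1025.0 km^2


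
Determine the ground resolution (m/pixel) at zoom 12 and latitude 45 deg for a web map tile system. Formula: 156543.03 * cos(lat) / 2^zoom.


res = 156543.03 * cos(45) / 2^12 = 156543.03 * 0.70710678 / 4096 = 27.02 m/pixel

27.02 m/pixel


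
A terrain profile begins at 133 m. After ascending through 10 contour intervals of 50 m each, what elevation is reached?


elevation = 133 + 10 * 50 = 633 m

633 m


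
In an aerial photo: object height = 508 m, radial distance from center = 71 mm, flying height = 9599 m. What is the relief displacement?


d = h * r / H = 508 * 71 / 9599 = 3.76 mm

3.76 mm


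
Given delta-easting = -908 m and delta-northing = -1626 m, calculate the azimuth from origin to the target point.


az = atan2(-908, -1626) = -150.8 deg
adjusted to 0-360: 209.2 degrees

209.2 degrees


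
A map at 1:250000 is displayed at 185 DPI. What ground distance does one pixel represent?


pixel_cm = 2.54 / 185 ≈ 0.01373 cm
ground = pixel_cm * 250000 / 100 = 2.54 * 250000 / (185 * 100) = 635000 / 18500 ≈ 34.32 m

34.32 m


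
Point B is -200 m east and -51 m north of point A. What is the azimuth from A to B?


az = atan2(-200, -51) = -104.3 deg
adjusted to 0-360: 255.7 degrees

255.7 degrees


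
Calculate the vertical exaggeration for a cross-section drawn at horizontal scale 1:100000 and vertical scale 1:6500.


VE = horizontal_scale / vertical_scale = 100000 / 6500 ≈ 15.4

15.4x


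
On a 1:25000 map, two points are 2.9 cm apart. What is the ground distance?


ground = 2.9 cm * 25000 / 100 = 725.0 m

725.0 m


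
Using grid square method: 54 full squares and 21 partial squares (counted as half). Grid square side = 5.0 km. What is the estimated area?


effective squares = 54 + 21 * 0.5 = 64.5
area = 64.5 * 25.0 = 1612.5 km^2

1612.5 km^2


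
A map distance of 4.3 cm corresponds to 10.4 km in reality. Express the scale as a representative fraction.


ground = 10.4 km = 1040000 cm; RF denominator = ground / map = 1040000 / 4.3 ≈ 241860; RF = 1:241860

1:241860


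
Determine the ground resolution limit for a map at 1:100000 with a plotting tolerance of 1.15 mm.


ground = 1.15 mm * 100000 / 1000 = 115.0 m

115.0 m


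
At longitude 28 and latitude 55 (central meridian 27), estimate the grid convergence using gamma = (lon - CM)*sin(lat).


gamma = (28 - 27) * sin(55) = 1 * 0.819152 = 0.819 degrees

0.819 degrees


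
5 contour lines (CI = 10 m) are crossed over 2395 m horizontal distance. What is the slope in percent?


elevation change = 5 * 10 = 50 m
slope = 50 / 2395 * 100 = 2.1%

2.1%


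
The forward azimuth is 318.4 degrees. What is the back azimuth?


back azimuth = (318.4 + 180) mod 360 = 138.4 degrees

138.4 degrees


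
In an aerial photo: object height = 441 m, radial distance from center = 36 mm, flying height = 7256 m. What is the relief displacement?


d = h * r / H = 441 * 36 / 7256 = 2.19 mm

2.19 mm


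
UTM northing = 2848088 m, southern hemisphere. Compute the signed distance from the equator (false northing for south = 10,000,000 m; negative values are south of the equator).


For southern: actual = 2848088 - 10000000 = -7151912 m

-7151912 m


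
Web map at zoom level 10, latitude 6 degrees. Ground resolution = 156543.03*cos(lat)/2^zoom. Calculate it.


res = 156543.03 * cos(6) / 2^10 = 156543.03 * 0.9945219 / 1024 = 152.04 m/pixel

152.04 m/pixel


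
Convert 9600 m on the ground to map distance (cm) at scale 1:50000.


map_cm = 9600 * 100 / 50000 = 19.2 cm

19.2 cm


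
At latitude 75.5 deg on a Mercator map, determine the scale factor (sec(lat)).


SF = 1 / cos(75.5) = 1 / 0.25038 = 3.994

3.994


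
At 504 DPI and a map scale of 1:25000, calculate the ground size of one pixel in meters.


pixel_cm = 2.54 / 504 ≈ 0.00504 cm
ground = pixel_cm * 25000 / 100 = 2.54 * 25000 / (504 * 100) = 63500 / 50400 ≈ 1.26 m

1.26 m


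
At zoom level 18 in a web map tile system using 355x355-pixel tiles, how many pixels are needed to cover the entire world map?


tiles per axis = 2^18 = 262144
total tiles = 262144^2 = 68719476736
pixels per axis = 262144 * 355 = 93061120
total pixels = 93061120^2 = 8660372055654400

8660372055654400 pixels


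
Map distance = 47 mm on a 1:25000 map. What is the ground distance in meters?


ground = 47 mm * 25000 / 1000 = 1175.0 m

1175.0 m


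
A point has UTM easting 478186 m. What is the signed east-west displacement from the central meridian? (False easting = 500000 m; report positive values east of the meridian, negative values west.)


displacement = 478186 - 500000 = -21814 m

-21814 m


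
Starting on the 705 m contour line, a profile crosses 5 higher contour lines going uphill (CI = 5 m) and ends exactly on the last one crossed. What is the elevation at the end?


elevation = 705 + 5 * 5 = 730 m

730 m


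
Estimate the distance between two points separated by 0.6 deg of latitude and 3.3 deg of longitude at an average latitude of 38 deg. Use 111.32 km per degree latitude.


dlat_km = 0.6 * 111.32 = 66.792
dlon_km = 3.3 * 111.32 * cos(38) ≈ 289.48
dist = sqrt(66.792^2 + 289.48^2) ≈ 297.1 km

297.1 km


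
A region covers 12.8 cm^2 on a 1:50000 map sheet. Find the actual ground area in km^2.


ground_area = 12.8 * (50000/100)^2 = 3200000.0 m^2 = 3.2 km^2

3.2 km^2


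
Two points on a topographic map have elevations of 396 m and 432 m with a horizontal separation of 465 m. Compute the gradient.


gradient = (432 - 396) / 465 = 36 / 465 = 0.0774

0.0774


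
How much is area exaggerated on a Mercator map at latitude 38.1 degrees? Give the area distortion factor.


area_distortion = 1/cos^2(38.1) = 1.615

1.615


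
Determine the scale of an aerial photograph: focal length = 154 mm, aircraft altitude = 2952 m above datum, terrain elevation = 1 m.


scale = f / (H - h) = 154 mm / 2951 m = 154 / 2951000 = 1:19162

1:19162


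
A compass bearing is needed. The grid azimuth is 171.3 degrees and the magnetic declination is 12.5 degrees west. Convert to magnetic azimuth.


magnetic azimuth = grid azimuth - declination (east +ve)
mag_az = 171.3 - -12.5 = 183.8 degrees

183.8 degrees


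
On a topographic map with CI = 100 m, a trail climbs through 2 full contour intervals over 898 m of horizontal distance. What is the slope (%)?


elevation change = 2 * 100 = 200 m
slope = 200 / 898 * 100 = 22.3%

22.3%


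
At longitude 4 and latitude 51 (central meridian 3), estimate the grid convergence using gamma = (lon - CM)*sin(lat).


gamma = (4 - 3) * sin(51) = 1 * 0.777146 = 0.777 degrees

0.777 degrees


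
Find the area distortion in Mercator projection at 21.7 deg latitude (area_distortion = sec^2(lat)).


area_distortion = 1/cos^2(21.7) = 1.158

1.158


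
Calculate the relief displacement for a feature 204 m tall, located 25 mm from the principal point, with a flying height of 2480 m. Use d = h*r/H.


d = h * r / H = 204 * 25 / 2480 = 2.06 mm

2.06 mm


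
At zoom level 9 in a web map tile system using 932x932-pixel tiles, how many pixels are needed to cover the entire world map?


tiles per axis = 2^9 = 512
total tiles = 512^2 = 262144
pixels per axis = 512 * 932 = 477184
total pixels = 477184^2 = 227704569856

227704569856 pixels


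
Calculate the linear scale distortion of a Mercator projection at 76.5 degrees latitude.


SF = 1 / cos(76.5) = 1 / 0.233445 = 4.284

4.284


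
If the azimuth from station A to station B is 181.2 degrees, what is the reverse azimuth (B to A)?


back azimuth = (181.2 + 180) mod 360 = 1.2 degrees

1.2 degrees


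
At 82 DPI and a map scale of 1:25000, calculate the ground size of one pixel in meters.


pixel_cm = 2.54 / 82 ≈ 0.030976 cm
ground = pixel_cm * 25000 / 100 = 2.54 * 25000 / (82 * 100) = 63500 / 8200 ≈ 7.74 m

7.74 m


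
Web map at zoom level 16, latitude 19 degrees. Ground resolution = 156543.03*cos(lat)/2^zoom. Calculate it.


res = 156543.03 * cos(19) / 2^16 = 156543.03 * 0.94551858 / 65536 = 2.26 m/pixel

2.26 m/pixel


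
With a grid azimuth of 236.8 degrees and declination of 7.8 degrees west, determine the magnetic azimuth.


magnetic azimuth = grid azimuth - declination (east +ve)
mag_az = 236.8 - -7.8 = 244.6 degrees

244.6 degrees


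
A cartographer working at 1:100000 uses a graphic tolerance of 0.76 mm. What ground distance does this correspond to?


ground = 0.76 mm * 100000 / 1000 = 76.0 m

76.0 m


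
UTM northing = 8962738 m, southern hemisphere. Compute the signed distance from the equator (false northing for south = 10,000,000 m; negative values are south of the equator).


For southern: actual = 8962738 - 10000000 = -1037262 m

-1037262 m


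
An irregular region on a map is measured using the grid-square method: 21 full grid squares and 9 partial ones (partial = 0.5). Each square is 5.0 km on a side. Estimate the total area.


effective squares = 21 + 9 * 0.5 = 25.5
area = 25.5 * 25.0 = 637.5 km^2

637.5 km^2


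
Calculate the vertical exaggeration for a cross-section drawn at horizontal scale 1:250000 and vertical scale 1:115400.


VE = horizontal_scale / vertical_scale = 250000 / 115400 ≈ 2.2

2.2x


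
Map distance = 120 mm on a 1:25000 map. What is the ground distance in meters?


ground = 120 mm * 25000 / 1000 = 3000.0 m

3000.0 m


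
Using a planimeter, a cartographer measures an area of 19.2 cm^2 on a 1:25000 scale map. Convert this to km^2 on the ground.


ground_area = 19.2 * (25000/100)^2 = 1200000.0 m^2 = 1.2 km^2

1.2 km^2


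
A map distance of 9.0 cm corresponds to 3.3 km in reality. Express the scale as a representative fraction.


ground = 3.3 km = 330000 cm; RF denominator = ground / map = 330000 / 9.0 ≈ 36667; RF = 1:36667

1:36667


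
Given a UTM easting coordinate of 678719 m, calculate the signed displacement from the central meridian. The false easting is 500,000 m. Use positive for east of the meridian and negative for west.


displacement = 678719 - 500000 = 178719 m

178719 m


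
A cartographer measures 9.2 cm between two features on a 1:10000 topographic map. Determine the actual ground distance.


ground = 9.2 cm * 10000 / 100 = 920.0 m

920.0 m


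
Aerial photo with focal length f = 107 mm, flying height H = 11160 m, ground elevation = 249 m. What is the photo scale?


scale = f / (H - h) = 107 mm / 10911 m = 107 / 10911000 = 1:101972

1:101972


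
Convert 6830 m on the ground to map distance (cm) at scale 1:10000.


map_cm = 6830 * 100 / 10000 = 68.3 cm

68.3 cm


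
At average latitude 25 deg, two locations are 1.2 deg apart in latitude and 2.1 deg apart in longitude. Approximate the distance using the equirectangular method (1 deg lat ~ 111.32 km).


dlat_km = 1.2 * 111.32 = 133.584
dlon_km = 2.1 * 111.32 * cos(25) ≈ 211.869
dist = sqrt(133.584^2 + 211.869^2) ≈ 250.5 km

250.5 km


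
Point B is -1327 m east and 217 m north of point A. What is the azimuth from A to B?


az = atan2(-1327, 217) = -80.7 deg
adjusted to 0-360: 279.3 degrees

279.3 degrees


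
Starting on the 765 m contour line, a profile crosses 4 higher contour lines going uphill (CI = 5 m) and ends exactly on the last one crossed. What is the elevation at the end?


elevation = 765 + 4 * 5 = 785 m

785 m


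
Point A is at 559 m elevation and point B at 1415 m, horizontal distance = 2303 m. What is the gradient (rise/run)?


gradient = (1415 - 559) / 2303 = 856 / 2303 = 0.3717

0.3717


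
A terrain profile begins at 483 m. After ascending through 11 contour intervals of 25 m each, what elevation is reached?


elevation = 483 + 11 * 25 = 758 m

758 m


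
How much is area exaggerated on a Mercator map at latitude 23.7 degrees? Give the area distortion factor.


area_distortion = 1/cos^2(23.7) = 1.193

1.193


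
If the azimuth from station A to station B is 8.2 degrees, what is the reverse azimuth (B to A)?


back azimuth = (8.2 + 180) mod 360 = 188.2 degrees

188.2 degrees


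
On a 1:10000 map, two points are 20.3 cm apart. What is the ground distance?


ground = 20.3 cm * 10000 / 100 = 2030.0 m = 2.03 km

2.03 km


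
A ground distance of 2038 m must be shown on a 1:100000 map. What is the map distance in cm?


map_cm = 2038 * 100 / 100000 = 2.038 cm ≈ 2.04 cm

2.04 cm


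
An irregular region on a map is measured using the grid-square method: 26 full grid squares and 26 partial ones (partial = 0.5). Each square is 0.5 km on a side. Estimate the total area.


effective squares = 26 + 26 * 0.5 = 39.0
area = 39.0 * 0.25 = 9.75 km^2

9.75 km^2


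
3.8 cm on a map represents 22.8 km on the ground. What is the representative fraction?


ground = 22.8 km = 2280000 cm; RF denominator = ground / map = 2280000 / 3.8 = 600000; RF = 1:600000

1:600000


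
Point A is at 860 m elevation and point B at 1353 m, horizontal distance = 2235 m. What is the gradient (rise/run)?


gradient = (1353 - 860) / 2235 = 493 / 2235 = 0.2206

0.2206


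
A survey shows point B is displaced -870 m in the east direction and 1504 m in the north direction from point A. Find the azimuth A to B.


az = atan2(-870, 1504) = -30.0 deg
adjusted to 0-360: 330.0 degrees

330.0 degrees


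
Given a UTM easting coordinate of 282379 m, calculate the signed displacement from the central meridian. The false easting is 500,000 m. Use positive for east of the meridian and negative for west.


displacement = 282379 - 500000 = -217621 m

-217621 m


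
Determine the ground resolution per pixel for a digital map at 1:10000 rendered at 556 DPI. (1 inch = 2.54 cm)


pixel_cm = 2.54 / 556 ≈ 0.004568 cm
ground = pixel_cm * 10000 / 100 = 2.54 * 10000 / (556 * 100) = 25400 / 55600 ≈ 0.46 m

0.46 m


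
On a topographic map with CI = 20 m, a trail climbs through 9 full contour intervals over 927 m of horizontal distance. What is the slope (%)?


elevation change = 9 * 20 = 180 m
slope = 180 / 927 * 100 = 19.4%

19.4%


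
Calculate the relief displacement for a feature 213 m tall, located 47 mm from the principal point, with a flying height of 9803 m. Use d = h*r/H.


d = h * r / H = 213 * 47 / 9803 = 1.02 mm

1.02 mm


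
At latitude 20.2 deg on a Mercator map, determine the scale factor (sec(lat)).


SF = 1 / cos(20.2) = 1 / 0.938493 = 1.066

1.066


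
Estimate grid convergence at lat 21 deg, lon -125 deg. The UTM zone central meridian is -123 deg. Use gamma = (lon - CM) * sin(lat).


gamma = (-125 - -123) * sin(21) = -2 * 0.358368 = -0.717 degrees

-0.717 degrees


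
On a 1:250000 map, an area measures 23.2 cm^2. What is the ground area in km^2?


ground_area = 23.2 * (250000/100)^2 = 145000000.0 m^2 = 145.0 km^2

145.0 km^2


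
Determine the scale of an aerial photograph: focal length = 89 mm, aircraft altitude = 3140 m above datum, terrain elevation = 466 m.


scale = f / (H - h) = 89 mm / 2674 m = 89 / 2674000 = 1:30045

1:30045


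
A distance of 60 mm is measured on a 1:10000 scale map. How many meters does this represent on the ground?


ground = 60 mm * 10000 / 1000 = 600.0 m

600.0 m


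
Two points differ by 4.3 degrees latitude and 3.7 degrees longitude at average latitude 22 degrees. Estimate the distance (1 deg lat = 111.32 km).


dlat_km = 4.3 * 111.32 = 478.676
dlon_km = 3.7 * 111.32 * cos(22) ≈ 381.892
dist = sqrt(478.676^2 + 381.892^2) ≈ 612.3 km

612.3 km


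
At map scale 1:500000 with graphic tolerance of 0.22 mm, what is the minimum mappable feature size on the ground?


ground = 0.22 mm * 500000 / 1000 = 110.0 m

110.0 m


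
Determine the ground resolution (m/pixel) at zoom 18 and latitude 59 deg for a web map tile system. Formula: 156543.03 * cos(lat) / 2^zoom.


res = 156543.03 * cos(59) / 2^18 = 156543.03 * 0.51503807 / 262144 = 0.31 m/pixel

0.31 m/pixel


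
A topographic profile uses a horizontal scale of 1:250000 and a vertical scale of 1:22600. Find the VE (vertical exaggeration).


VE = horizontal_scale / vertical_scale = 250000 / 22600 ≈ 11.1

11.1x


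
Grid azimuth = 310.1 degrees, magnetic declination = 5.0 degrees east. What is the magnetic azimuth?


magnetic azimuth = grid azimuth - declination (east +ve)
mag_az = 310.1 - 5.0 = 305.1 degrees

305.1 degrees


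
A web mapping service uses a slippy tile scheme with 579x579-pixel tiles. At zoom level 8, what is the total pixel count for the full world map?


tiles per axis = 2^8 = 256
total tiles = 256^2 = 65536
pixels per axis = 256 * 579 = 148224
total pixels = 148224^2 = 21970354176

21970354176 pixels


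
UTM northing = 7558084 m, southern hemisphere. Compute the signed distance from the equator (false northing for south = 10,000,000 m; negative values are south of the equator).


For southern: actual = 7558084 - 10000000 = -2441916 m

-2441916 m


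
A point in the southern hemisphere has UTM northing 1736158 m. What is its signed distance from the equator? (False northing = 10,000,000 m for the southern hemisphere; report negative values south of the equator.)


For southern: actual = 1736158 - 10000000 = -8263842 m

-8263842 m


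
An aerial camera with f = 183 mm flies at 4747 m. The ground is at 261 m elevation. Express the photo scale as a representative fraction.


scale = f / (H - h) = 183 mm / 4486 m = 183 / 4486000 = 1:24514

1:24514


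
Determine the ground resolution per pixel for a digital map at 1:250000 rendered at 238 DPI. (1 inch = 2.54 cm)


pixel_cm = 2.54 / 238 ≈ 0.010672 cm
ground = pixel_cm * 250000 / 100 = 2.54 * 250000 / (238 * 100) = 635000 / 23800 ≈ 26.68 m

26.68 m


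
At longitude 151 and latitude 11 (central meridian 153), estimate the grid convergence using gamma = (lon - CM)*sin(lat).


gamma = (151 - 153) * sin(11) = -2 * 0.190809 = -0.382 degrees

-0.382 degrees


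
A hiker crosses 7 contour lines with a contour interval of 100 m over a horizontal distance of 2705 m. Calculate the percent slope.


elevation change = 7 * 100 = 700 m
slope = 700 / 2705 * 100 = 25.9%

25.9%


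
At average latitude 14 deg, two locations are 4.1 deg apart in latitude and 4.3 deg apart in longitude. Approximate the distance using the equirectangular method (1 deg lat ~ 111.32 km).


dlat_km = 4.1 * 111.32 = 456.412
dlon_km = 4.3 * 111.32 * cos(14) ≈ 464.457
dist = sqrt(456.412^2 + 464.457^2) ≈ 651.2 km

651.2 km


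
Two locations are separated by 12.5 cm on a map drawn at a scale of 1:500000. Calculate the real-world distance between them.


ground = 12.5 cm * 500000 / 100 = 62500.0 m = 62.5 km

62.5 km


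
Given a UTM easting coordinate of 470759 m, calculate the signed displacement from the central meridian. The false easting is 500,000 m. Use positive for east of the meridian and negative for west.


displacement = 470759 - 500000 = -29241 m

-29241 m


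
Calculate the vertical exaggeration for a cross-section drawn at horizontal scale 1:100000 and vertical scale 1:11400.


VE = horizontal_scale / vertical_scale = 100000 / 11400 ≈ 8.8

8.8x


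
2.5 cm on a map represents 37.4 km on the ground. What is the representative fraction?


ground = 37.4 km = 3740000 cm; RF denominator = ground / map = 3740000 / 2.5 = 1496000; RF = 1:1496000

1:1496000


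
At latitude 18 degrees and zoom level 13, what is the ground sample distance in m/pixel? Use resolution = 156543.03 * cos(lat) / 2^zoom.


res = 156543.03 * cos(18) / 2^13 = 156543.03 * 0.95105652 / 8192 = 18.17 m/pixel

18.17 m/pixel


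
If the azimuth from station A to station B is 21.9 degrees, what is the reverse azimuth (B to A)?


back azimuth = (21.9 + 180) mod 360 = 201.9 degrees

201.9 degrees


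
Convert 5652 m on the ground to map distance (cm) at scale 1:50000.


map_cm = 5652 * 100 / 50000 = 11.304 cm ≈ 11.3 cm

11.3 cm


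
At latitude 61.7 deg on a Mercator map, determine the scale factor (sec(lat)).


SF = 1 / cos(61.7) = 1 / 0.474088 = 2.109

2.109


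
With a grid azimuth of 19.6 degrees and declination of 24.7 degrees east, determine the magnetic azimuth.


magnetic azimuth = grid azimuth - declination (east +ve)
mag_az = 19.6 - 24.7 = 354.9 degrees

354.9 degrees


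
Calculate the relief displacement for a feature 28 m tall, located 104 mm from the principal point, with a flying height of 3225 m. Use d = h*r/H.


d = h * r / H = 28 * 104 / 3225 = 0.9 mm

0.9 mm


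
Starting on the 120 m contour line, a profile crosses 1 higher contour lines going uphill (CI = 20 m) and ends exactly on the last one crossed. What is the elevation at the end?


elevation = 120 + 1 * 20 = 140 m

140 m


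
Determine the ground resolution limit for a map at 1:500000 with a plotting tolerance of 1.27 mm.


ground = 1.27 mm * 500000 / 1000 = 635.0 m

635.0 m


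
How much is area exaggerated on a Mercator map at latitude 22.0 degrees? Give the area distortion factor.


area_distortion = 1/cos^2(22.0) = 1.163

1.163


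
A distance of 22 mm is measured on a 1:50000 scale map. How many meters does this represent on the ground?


ground = 22 mm * 50000 / 1000 = 1100.0 m

1100.0 m


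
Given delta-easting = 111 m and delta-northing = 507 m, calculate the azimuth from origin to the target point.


az = atan2(111, 507) = 12.3 deg
adjusted to 0-360: 12.3 degrees

12.3 degrees


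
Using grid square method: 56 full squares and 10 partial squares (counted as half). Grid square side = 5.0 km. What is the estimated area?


effective squares = 56 + 10 * 0.5 = 61.0
area = 61.0 * 25.0 = 1525.0 km^2

1525.0 km^2


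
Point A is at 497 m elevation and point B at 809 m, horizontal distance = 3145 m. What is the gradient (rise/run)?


gradient = (809 - 497) / 3145 = 312 / 3145 = 0.0992

0.0992


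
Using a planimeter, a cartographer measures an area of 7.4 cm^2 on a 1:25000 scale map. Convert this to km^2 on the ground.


ground_area = 7.4 * (25000/100)^2 = 462500.0 m^2 = 0.4625 km^2 ≈ 0.463 km^2

0.463 km^2


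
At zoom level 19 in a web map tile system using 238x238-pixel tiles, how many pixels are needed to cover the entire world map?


tiles per axis = 2^19 = 524288
total tiles = 524288^2 = 274877906944
pixels per axis = 524288 * 238 = 124780544
total pixels = 124780544^2 = 15570184160935936

15570184160935936 pixels


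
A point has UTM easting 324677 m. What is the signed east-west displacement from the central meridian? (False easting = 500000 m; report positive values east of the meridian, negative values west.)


displacement = 324677 - 500000 = -175323 m

-175323 m


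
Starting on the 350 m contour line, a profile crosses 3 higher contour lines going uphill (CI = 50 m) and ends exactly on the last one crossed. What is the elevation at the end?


elevation = 350 + 3 * 50 = 500 m

500 m


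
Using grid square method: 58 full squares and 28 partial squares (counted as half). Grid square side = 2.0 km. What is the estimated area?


effective squares = 58 + 28 * 0.5 = 72.0
area = 72.0 * 4.0 = 288.0 km^2

288.0 km^2


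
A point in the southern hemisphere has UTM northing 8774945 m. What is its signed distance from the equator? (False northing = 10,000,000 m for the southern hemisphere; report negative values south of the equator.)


For southern: actual = 8774945 - 10000000 = -1225055 m

-1225055 m


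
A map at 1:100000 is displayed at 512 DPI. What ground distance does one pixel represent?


pixel_cm = 2.54 / 512 ≈ 0.004961 cm
ground = pixel_cm * 100000 / 100 = 2.54 * 100000 / (512 * 100) = 254000 / 51200 ≈ 4.96 m

4.96 m


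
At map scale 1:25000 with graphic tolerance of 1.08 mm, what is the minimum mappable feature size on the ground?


ground = 1.08 mm * 25000 / 1000 = 27.0 m

27.0 m


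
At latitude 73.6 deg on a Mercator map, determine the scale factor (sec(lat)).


SF = 1 / cos(73.6) = 1 / 0.282341 = 3.542

3.542


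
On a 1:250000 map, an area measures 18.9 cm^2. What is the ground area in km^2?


ground_area = 18.9 * (250000/100)^2 = 118125000.0 m^2 = 118.125 km^2

118.125 km^2


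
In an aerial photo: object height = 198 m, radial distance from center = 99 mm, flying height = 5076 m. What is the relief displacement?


d = h * r / H = 198 * 99 / 5076 = 3.86 mm

3.86 mm


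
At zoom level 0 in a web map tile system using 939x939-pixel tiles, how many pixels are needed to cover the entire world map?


tiles per axis = 2^0 = 1
total tiles = 1^2 = 1
pixels per axis = 1 * 939 = 939
total pixels = 939^2 = 881721

881721 pixels


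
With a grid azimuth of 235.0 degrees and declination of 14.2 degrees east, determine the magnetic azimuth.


magnetic azimuth = grid azimuth - declination (east +ve)
mag_az = 235.0 - 14.2 = 220.8 degrees

220.8 degrees


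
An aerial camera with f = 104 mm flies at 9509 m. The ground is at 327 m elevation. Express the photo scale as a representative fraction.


scale = f / (H - h) = 104 mm / 9182 m = 104 / 9182000 = 1:88288

1:88288


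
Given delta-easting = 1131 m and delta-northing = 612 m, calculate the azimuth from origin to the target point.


az = atan2(1131, 612) = 61.6 deg
adjusted to 0-360: 61.6 degrees

61.6 degrees


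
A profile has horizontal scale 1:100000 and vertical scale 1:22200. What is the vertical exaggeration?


VE = horizontal_scale / vertical_scale = 100000 / 22200 ≈ 4.5

4.5x


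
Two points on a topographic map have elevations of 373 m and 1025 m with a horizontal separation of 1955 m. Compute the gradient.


gradient = (1025 - 373) / 1955 = 652 / 1955 = 0.3335

0.3335


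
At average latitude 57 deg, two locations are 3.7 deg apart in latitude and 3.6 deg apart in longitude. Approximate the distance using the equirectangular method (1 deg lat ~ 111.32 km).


dlat_km = 3.7 * 111.32 = 411.884
dlon_km = 3.6 * 111.32 * cos(57) ≈ 218.265
dist = sqrt(411.884^2 + 218.265^2) ≈ 466.1 km

466.1 km


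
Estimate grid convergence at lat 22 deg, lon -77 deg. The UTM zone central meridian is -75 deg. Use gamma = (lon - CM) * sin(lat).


gamma = (-77 - -75) * sin(22) = -2 * 0.374607 = -0.749 degrees

-0.749 degrees


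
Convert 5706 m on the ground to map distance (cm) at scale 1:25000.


map_cm = 5706 * 100 / 25000 = 22.824 cm ≈ 22.82 cm

22.82 cm


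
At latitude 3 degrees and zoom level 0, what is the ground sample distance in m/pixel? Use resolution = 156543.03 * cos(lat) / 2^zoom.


res = 156543.03 * cos(3) / 2^0 = 156543.03 * 0.99862953 / 1 = 156328.49 m/pixel

156328.49 m/pixel


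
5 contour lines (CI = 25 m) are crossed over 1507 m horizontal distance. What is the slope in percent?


elevation change = 5 * 25 = 125 m
slope = 125 / 1507 * 100 = 8.3%

8.3%


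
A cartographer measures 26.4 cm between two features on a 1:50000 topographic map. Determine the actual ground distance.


ground = 26.4 cm * 50000 / 100 = 13200.0 m = 13.2 km

13.2 km


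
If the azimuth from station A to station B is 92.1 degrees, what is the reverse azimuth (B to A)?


back azimuth = (92.1 + 180) mod 360 = 272.1 degrees

272.1 degrees


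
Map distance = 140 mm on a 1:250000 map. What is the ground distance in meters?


ground = 140 mm * 250000 / 1000 = 35000.0 m

35000.0 m


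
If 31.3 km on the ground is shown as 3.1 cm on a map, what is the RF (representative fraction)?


ground = 31.3 km = 3130000 cm; RF denominator = ground / map = 3130000 / 3.1 ≈ 1009677; RF = 1:1009677

1:1009677


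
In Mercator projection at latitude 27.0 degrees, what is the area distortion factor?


area_distortion = 1/cos^2(27.0) = 1.26

1.26


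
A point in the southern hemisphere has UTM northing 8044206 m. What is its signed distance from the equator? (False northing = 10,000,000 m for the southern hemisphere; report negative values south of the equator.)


For southern: actual = 8044206 - 10000000 = -1955794 m

-1955794 m


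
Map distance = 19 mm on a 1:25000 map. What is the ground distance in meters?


ground = 19 mm * 25000 / 1000 = 475.0 m

475.0 m


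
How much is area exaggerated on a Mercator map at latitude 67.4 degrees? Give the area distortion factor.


area_distortion = 1/cos^2(67.4) = 6.771

6.771


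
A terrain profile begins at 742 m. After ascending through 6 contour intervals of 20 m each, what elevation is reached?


elevation = 742 + 6 * 20 = 862 m

862 m


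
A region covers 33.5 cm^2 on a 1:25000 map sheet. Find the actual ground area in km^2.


ground_area = 33.5 * (25000/100)^2 = 2093750.0 m^2 = 2.09375 km^2 ≈ 2.094 km^2

2.094 km^2


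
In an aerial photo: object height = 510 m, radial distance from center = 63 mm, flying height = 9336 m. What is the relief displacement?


d = h * r / H = 510 * 63 / 9336 = 3.44 mm

3.44 mm


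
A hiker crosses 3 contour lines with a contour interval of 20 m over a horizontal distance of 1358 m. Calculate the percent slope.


elevation change = 3 * 20 = 60 m
slope = 60 / 1358 * 100 = 4.4%

4.4%


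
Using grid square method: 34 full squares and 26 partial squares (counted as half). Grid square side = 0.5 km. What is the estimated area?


effective squares = 34 + 26 * 0.5 = 47.0
area = 47.0 * 0.25 = 11.75 km^2

11.75 km^2


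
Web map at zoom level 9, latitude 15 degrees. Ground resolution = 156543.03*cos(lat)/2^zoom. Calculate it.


res = 156543.03 * cos(15) / 2^9 = 156543.03 * 0.96592583 / 512 = 295.33 m/pixel

295.33 m/pixel


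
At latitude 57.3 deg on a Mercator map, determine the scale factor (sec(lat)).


SF = 1 / cos(57.3) = 1 / 0.54024 = 1.851

1.851


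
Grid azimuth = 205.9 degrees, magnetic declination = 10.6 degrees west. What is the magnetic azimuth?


magnetic azimuth = grid azimuth - declination (east +ve)
mag_az = 205.9 - -10.6 = 216.5 degrees

216.5 degrees


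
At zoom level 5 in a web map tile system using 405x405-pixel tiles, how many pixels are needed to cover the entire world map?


tiles per axis = 2^5 = 32
total tiles = 32^2 = 1024
pixels per axis = 32 * 405 = 12960
total pixels = 12960^2 = 167961600

167961600 pixels


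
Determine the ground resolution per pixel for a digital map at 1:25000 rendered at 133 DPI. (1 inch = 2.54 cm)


pixel_cm = 2.54 / 133 ≈ 0.019098 cm
ground = pixel_cm * 25000 / 100 = 2.54 * 25000 / (133 * 100) = 63500 / 13300 ≈ 4.77 m

4.77 m


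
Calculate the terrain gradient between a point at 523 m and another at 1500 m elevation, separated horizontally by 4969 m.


gradient = (1500 - 523) / 4969 = 977 / 4969 = 0.1966

0.1966


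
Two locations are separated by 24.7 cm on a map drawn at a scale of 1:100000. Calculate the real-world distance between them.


ground = 24.7 cm * 100000 / 100 = 24700.0 m = 24.7 km

24.7 km


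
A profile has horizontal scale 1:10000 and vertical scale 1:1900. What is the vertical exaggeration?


VE = horizontal_scale / vertical_scale = 10000 / 1900 ≈ 5.3

5.3x


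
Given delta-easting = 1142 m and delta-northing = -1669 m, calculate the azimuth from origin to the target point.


az = atan2(1142, -1669) = 145.6 deg
adjusted to 0-360: 145.6 degrees

145.6 degrees


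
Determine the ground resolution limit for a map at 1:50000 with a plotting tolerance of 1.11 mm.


ground = 1.11 mm * 50000 / 1000 = 55.5 m

55.5 m


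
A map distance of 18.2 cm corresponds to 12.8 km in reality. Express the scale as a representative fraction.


ground = 12.8 km = 1280000 cm; RF denominator = ground / map = 1280000 / 18.2 ≈ 70330; RF = 1:70330

1:70330


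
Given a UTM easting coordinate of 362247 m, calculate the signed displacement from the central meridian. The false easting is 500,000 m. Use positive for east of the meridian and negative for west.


displacement = 362247 - 500000 = -137753 m

-137753 m


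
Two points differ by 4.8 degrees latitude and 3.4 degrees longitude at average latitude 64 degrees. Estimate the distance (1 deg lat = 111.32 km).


dlat_km = 4.8 * 111.32 = 534.336
dlon_km = 3.4 * 111.32 * cos(64) ≈ 165.918
dist = sqrt(534.336^2 + 165.918^2) ≈ 559.5 km

559.5 km


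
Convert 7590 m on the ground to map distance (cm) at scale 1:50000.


map_cm = 7590 * 100 / 50000 = 15.18 cm

15.18 cm


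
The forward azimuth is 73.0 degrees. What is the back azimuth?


back azimuth = (73.0 + 180) mod 360 = 253.0 degrees

253.0 degrees


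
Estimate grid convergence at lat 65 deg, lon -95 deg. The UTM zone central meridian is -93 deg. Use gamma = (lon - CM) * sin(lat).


gamma = (-95 - -93) * sin(65) = -2 * 0.906308 = -1.813 degrees

-1.813 degrees


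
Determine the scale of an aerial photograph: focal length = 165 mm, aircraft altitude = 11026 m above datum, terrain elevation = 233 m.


scale = f / (H - h) = 165 mm / 10793 m = 165 / 10793000 = 1:65412

1:65412


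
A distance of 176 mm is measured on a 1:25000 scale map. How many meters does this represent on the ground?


ground = 176 mm * 25000 / 1000 = 4400.0 m

4400.0 m


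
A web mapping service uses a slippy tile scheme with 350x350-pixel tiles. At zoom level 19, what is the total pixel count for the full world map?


tiles per axis = 2^19 = 524288
total tiles = 524288^2 = 274877906944
pixels per axis = 524288 * 350 = 183500800
total pixels = 183500800^2 = 33672543600640000

33672543600640000 pixels


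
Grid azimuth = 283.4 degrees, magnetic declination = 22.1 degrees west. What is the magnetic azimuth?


magnetic azimuth = grid azimuth - declination (east +ve)
mag_az = 283.4 - -22.1 = 305.5 degrees

305.5 degrees


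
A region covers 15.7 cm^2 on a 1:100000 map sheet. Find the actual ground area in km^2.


ground_area = 15.7 * (100000/100)^2 = 15700000.0 m^2 = 15.7 km^2

15.7 km^2


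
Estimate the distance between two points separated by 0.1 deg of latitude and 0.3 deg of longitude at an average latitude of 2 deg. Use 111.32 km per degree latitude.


dlat_km = 0.1 * 111.32 = 11.132
dlon_km = 0.3 * 111.32 * cos(2) ≈ 33.376
dist = sqrt(11.132^2 + 33.376^2) ≈ 35.2 km

35.2 km


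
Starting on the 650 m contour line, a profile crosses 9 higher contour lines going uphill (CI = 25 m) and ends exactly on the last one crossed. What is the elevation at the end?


elevation = 650 + 9 * 25 = 875 m

875 m


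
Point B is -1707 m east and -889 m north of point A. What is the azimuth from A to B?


az = atan2(-1707, -889) = -117.5 deg
adjusted to 0-360: 242.5 degrees

242.5 degrees


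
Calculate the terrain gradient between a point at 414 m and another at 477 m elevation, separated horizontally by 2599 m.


gradient = (477 - 414) / 2599 = 63 / 2599 = 0.0242

0.0242


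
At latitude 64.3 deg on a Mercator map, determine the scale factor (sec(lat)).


SF = 1 / cos(64.3) = 1 / 0.433659 = 2.306

2.306


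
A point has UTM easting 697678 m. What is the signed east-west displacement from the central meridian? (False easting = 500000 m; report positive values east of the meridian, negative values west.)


displacement = 697678 - 500000 = 197678 m

197678 m


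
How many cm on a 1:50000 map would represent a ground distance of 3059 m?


map_cm = 3059 * 100 / 50000 = 6.118 cm ≈ 6.12 cm

6.12 cm


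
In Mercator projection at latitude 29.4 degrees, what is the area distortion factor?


area_distortion = 1/cos^2(29.4) = 1.317

1.317


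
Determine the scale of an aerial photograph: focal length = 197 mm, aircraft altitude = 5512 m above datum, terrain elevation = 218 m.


scale = f / (H - h) = 197 mm / 5294 m = 197 / 5294000 = 1:26873

1:26873


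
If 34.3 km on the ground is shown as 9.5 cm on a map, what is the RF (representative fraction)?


ground = 34.3 km = 3430000 cm; RF denominator = ground / map = 3430000 / 9.5 ≈ 361053; RF = 1:361053

1:361053


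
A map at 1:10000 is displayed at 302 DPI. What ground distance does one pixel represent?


pixel_cm = 2.54 / 302 ≈ 0.008411 cm
ground = pixel_cm * 10000 / 100 = 2.54 * 10000 / (302 * 100) = 25400 / 30200 ≈ 0.84 m

0.84 m


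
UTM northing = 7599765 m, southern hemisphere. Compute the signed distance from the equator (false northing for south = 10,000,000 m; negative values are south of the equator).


For southern: actual = 7599765 - 10000000 = -2400235 m

-2400235 m


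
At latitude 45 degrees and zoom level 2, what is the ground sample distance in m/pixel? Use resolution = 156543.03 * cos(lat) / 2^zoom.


res = 156543.03 * cos(45) / 2^2 = 156543.03 * 0.70710678 / 4 = 27673.16 m/pixel

27673.16 m/pixel


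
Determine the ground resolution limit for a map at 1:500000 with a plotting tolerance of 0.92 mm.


ground = 0.92 mm * 500000 / 1000 = 460.0 m

460.0 m


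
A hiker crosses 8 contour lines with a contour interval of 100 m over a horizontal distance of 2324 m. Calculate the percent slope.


elevation change = 8 * 100 = 800 m
slope = 800 / 2324 * 100 = 34.4%

34.4%


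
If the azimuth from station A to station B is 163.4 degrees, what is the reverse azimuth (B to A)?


back azimuth = (163.4 + 180) mod 360 = 343.4 degrees

343.4 degrees
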